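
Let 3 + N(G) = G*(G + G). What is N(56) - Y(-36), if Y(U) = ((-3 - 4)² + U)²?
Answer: 6100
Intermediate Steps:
Y(U) = (49 + U)² (Y(U) = ((-7)² + U)² = (49 + U)²)
N(G) = -3 + 2*G² (N(G) = -3 + G*(G + G) = -3 + G*(2*G) = -3 + 2*G²)
N(56) - Y(-36) = (-3 + 2*56²) - (49 - 36)² = (-3 + 2*3136) - 1*13² = (-3 + 6272) - 1*169 = 6269 - 169 = 6100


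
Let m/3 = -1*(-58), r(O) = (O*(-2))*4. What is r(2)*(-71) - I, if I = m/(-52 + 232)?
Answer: 34051/30 ≈ 1135.0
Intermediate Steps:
r(O) = -8*O (r(O) = -2*O*4 = -8*O)
m = 174 (m = 3*(-1*(-58)) = 3*58 = 174)
I = 29/30 (I = 174/(-52 + 232) = 174/180 = 174*(1/180) = 29/30 ≈ 0.96667)
r(2)*(-71) - I = -8*2*(-71) - 1*29/30 = -16*(-71) - 29/30 = 1136 - 29/30 = 34051/30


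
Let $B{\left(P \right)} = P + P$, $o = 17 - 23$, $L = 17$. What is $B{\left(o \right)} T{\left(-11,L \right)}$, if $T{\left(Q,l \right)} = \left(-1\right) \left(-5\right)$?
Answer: $-60$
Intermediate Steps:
$T{\left(Q,l \right)} = 5$
$o = -6$ ($o = 17 - 23 = -6$)
$B{\left(P \right)} = 2 P$
$B{\left(o \right)} T{\left(-11,L \right)} = 2 \left(-6\right) 5 = \left(-12\right) 5 = -60$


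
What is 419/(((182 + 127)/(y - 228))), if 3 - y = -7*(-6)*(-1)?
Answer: -25559/103 ≈ -248.15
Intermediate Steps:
y = 45 (y = 3 - (-7*(-6))*(-1) = 3 - 42*(-1) = 3 - 1*(-42) = 3 + 42 = 45)
419/(((182 + 127)/(y - 228))) = 419/(((182 + 127)/(45 - 228))) = 419/((309/(-183))) = 419/((309*(-1/183))) = 419/(-103/61) = 419*(-61/103) = -25559/103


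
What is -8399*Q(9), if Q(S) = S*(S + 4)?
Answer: -982683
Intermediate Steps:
Q(S) = S*(4 + S)
-8399*Q(9) = -75591*(4 + 9) = -75591*13 = -8399*117 = -982683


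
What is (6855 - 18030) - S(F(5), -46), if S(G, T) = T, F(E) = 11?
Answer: -11129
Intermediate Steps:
(6855 - 18030) - S(F(5), -46) = (6855 - 18030) - 1*(-46) = -11175 + 46 = -11129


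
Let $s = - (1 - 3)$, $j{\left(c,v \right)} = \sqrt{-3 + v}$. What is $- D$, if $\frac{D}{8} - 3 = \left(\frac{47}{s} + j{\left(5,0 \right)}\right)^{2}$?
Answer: $-4418 - 376 i \sqrt{3} \approx -4418.0 - 651.25 i$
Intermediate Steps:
$s = 2$ ($s = \left(-1\right) \left(-2\right) = 2$)
$D = 24 + 8 \left(\frac{47}{2} + i \sqrt{3}\right)^{2}$ ($D = 24 + 8 \left(\frac{47}{2} + \sqrt{-3 + 0}\right)^{2} = 24 + 8 \left(47 \cdot \frac{1}{2} + \sqrt{-3}\right)^{2} = 24 + 8 \left(\frac{47}{2} + i \sqrt{3}\right)^{2} \approx 4418.0 + 651.25 i$)
$- D = - (4418 + 376 i \sqrt{3}) = -4418 - 376 i \sqrt{3}$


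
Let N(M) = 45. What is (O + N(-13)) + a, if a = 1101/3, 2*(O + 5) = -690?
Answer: 62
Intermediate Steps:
O = -350 (O = -5 + (1/2)*(-690) = -5 - 345 = -350)
a = 367 (a = 1101*(1/3) = 367)
(O + N(-13)) + a = (-350 + 45) + 367 = -305 + 367 = 62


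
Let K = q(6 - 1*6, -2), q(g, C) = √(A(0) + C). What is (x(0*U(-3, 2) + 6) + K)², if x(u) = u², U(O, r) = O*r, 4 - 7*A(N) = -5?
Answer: (252 + I*√35)²/49 ≈ 1295.3 + 60.851*I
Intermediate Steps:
A(N) = 9/7 (A(N) = 4/7 - ⅐*(-5) = 4/7 + 5/7 = 9/7)
q(g, C) = √(9/7 + C)
K = I*√35/7 (K = √(63 + 49*(-2))/7 = √(63 - 98)/7 = √(-35)/7 = (I*√35)/7 = I*√35/7 ≈ 0.84515*I)
(x(0*U(-3, 2) + 6) + K)² = ((0*(-3*2) + 6)² + I*√35/7)² = ((0*(-6) + 6)² + I*√35/7)² = ((0 + 6)² + I*√35/7)² = (6² + I*√35/7)² = (36 + I*√35/7)²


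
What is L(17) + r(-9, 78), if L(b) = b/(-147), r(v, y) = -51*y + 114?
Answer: -568025/147 ≈ -3864.1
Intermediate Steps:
r(v, y) = 114 - 51*y
L(b) = -b/147 (L(b) = b*(-1/147) = -b/147)
L(17) + r(-9, 78) = -1/147*17 + (114 - 51*78) = -17/147 + (114 - 3978) = -17/147 - 3864 = -568025/147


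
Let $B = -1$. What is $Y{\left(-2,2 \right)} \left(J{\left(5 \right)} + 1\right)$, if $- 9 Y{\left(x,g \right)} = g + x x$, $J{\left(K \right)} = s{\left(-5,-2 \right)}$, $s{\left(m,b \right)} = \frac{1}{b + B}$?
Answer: $- \frac{4}{9} \approx -0.44444$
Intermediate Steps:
$s{\left(m,b \right)} = \frac{1}{-1 + b}$ ($s{\left(m,b \right)} = \frac{1}{b - 1} = \frac{1}{-1 + b}$)
$J{\left(K \right)} = - \frac{1}{3}$ ($J{\left(K \right)} = \frac{1}{-1 - 2} = \frac{1}{-3} = - \frac{1}{3}$)
$Y{\left(x,g \right)} = - \frac{g}{9} - \frac{x^{2}}{9}$ ($Y{\left(x,g \right)} = - \frac{g + x x}{9} = - \frac{g + x^{2}}{9} = - \frac{g}{9} - \frac{x^{2}}{9}$)
$Y{\left(-2,2 \right)} \left(J{\left(5 \right)} + 1\right) = \left(\left(- \frac{1}{9}\right) 2 - \frac{\left(-2\right)^{2}}{9}\right) \left(- \frac{1}{3} + 1\right) = \left(- \frac{2}{9} - \frac{4}{9}\right) \frac{2}{3} = \left(- \frac{2}{3}\right) \frac{2}{3} = - \frac{4}{9}$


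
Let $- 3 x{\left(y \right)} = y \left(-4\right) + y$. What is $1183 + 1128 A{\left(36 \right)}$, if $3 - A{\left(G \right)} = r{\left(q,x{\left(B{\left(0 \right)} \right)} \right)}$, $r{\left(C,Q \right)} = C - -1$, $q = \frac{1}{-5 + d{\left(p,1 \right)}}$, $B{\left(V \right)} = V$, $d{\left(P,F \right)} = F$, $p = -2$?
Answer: $3721$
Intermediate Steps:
$x{\left(y \right)} = y$ ($x{\left(y \right)} = - \frac{y \left(-4\right) + y}{3} = - \frac{- 4 y + y}{3} = - \frac{\left(-3\right) y}{3} = y$)
$q = - \frac{1}{4}$ ($q = \frac{1}{-5 + 1} = \frac{1}{-4} = - \frac{1}{4} \approx -0.25$)
$r{\left(C,Q \right)} = 1 + C$ ($r{\left(C,Q \right)} = C + 1 = 1 + C$)
$A{\left(G \right)} = \frac{9}{4}$ ($A{\left(G \right)} = 3 - \left(1 - \frac{1}{4}\right) = 3 - \frac{3}{4} = \frac{9}{4}$)
$1183 + 1128 A{\left(36 \right)} = 1183 + 1128 \cdot \frac{9}{4} = 1183 + 2538 = 3721$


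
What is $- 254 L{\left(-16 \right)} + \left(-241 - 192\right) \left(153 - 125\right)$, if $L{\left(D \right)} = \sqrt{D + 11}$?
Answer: $-12124 - 254 i \sqrt{5} \approx -12124.0 - 567.96 i$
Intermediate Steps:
$L{\left(D \right)} = \sqrt{11 + D}$
$- 254 L{\left(-16 \right)} + \left(-241 - 192\right) \left(153 - 125\right) = - 254 \sqrt{11 - 16} + \left(-241 - 192\right) \left(153 - 125\right) = - 254 \sqrt{-5} - 12124 = - 254 i \sqrt{5} - 12124 = -12124 - 254 i \sqrt{5}$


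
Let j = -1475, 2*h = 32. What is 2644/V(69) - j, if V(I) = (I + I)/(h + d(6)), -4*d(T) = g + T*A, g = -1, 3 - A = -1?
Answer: 230651/138 ≈ 1671.4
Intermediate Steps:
h = 16 (h = (½)*32 = 16)
A = 4 (A = 3 - 1*(-1) = 3 + 1 = 4)
d(T) = ¼ - T (d(T) = -(-1 + T*4)/4 = -(-1 + 4*T)/4 = ¼ - T)
V(I) = 8*I/41 (V(I) = (I + I)/(16 + (¼ - 1*6)) = (2*I)/(16 + (¼ - 6)) = (2*I)/(16 - 23/4) = (2*I)/(41/4) = (2*I)*(4/41) = 8*I/41)
2644/V(69) - j = 2644/(((8/41)*69)) - 1*(-1475) = 2644/(552/41) + 1475 = 2644*(41/552) + 1475 = 27101/138 + 1475 = 230651/138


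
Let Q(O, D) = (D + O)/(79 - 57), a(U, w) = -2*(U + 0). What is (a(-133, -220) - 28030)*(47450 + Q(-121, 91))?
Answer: -1317363940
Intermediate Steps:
a(U, w) = -2*U
Q(O, D) = D/22 + O/22 (Q(O, D) = (D + O)/22 = (D + O)*(1/22) = D/22 + O/22)
(a(-133, -220) - 28030)*(47450 + Q(-121, 91)) = (-2*(-133) - 28030)*(47450 + ((1/22)*91 + (1/22)*(-121))) = (266 - 28030)*(47450 + (91/22 - 11/2)) = -27764*(47450 - 15/11) = -27764*521935/11 = -1317363940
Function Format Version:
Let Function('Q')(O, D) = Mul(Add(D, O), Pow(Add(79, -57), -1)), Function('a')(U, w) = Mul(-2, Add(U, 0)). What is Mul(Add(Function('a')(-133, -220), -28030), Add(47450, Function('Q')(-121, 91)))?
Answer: -1317363940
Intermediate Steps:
Function('a')(U, w) = Mul(-2, U)
Function('Q')(O, D) = Add(Mul(Rational(1, 22), D), Mul(Rational(1, 22), O)) (Function('Q')(O, D) = Mul(Add(D, O), Pow(22, -1)) = Mul(Add(D, O), Rational(1, 22)) = Add(Mul(Rational(1, 22), D), Mul(Rational(1, 22), O)))
Mul(Add(Function('a')(-133, -220), -28030), Add(47450, Function('Q')(-121, 91))) = Mul(Add(Mul(-2, -133), -28030), Add(47450, Add(Mul(Rational(1, 22), 91), Mul(Rational(1, 22), -121)))) = Mul(Add(266, -28030), Add(47450, Add(Rational(91, 22), Rational(-11, 2)))) = Mul(-27764, Add(47450, Rational(-15, 11))) = Mul(-27764, Rational(521935, 11)) = -1317363940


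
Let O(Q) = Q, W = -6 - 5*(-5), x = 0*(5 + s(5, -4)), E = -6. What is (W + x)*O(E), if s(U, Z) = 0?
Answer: -114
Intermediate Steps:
x = 0 (x = 0*(5 + 0) = 0*5 = 0)
W = 19 (W = -6 + 25 = 19)
(W + x)*O(E) = (19 + 0)*(-6) = 19*(-6) = -114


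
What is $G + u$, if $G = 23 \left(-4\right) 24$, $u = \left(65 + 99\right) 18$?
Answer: $744$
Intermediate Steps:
$u = 2952$ ($u = 164 \cdot 18 = 2952$)
$G = -2208$ ($G = \left(-92\right) 24 = -2208$)
$G + u = -2208 + 2952 = 744$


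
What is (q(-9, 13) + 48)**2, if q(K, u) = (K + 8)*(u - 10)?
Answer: 2025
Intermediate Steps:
q(K, u) = (-10 + u)*(8 + K) (q(K, u) = (8 + K)*(-10 + u) = (-10 + u)*(8 + K))
(q(-9, 13) + 48)**2 = ((-80 - 10*(-9) + 8*13 - 9*13) + 48)**2 = ((-80 + 90 + 104 - 117) + 48)**2 = (-3 + 48)**2 = 45**2 = 2025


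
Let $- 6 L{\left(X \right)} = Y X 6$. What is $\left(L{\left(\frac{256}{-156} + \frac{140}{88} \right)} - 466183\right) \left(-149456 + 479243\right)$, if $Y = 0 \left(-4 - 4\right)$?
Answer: $-153741093021$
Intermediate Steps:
$Y = 0$ ($Y = 0 \left(-8\right) = 0$)
$L{\left(X \right)} = 0$ ($L{\left(X \right)} = - \frac{0 X 6}{6} = - \frac{0 \cdot 6 X}{6} = \left(- \frac{1}{6}\right) 0 = 0$)
$\left(L{\left(\frac{256}{-156} + \frac{140}{88} \right)} - 466183\right) \left(-149456 + 479243\right) = \left(0 - 466183\right) \left(-149456 + 479243\right) = \left(-466183\right) 329787 = -153741093021$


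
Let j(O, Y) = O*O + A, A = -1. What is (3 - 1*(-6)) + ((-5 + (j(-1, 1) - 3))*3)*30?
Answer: -711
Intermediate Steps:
j(O, Y) = -1 + O² (j(O, Y) = O*O - 1 = O² - 1 = -1 + O²)
(3 - 1*(-6)) + ((-5 + (j(-1, 1) - 3))*3)*30 = (3 - 1*(-6)) + ((-5 + ((-1 + (-1)²) - 3))*3)*30 = (3 + 6) + ((-5 + ((-1 + 1) - 3))*3)*30 = 9 + ((-5 + (0 - 3))*3)*30 = 9 + ((-5 - 3)*3)*30 = 9 - 8*3*30 = 9 - 24*30 = 9 - 720 = -711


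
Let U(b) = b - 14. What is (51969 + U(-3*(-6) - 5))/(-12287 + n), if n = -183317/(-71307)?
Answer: -115802568/27373931 ≈ -4.2304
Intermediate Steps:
n = 183317/71307 (n = -183317*(-1/71307) = 183317/71307 ≈ 2.5708)
U(b) = -14 + b
(51969 + U(-3*(-6) - 5))/(-12287 + n) = (51969 + (-14 + (-3*(-6) - 5)))/(-12287 + 183317/71307) = (51969 + (-14 + (18 - 5)))/(-875965792/71307) = (51969 + (-14 + 13))*(-71307/875965792) = (51969 - 1)*(-71307/875965792) = 51968*(-71307/875965792) = -115802568/27373931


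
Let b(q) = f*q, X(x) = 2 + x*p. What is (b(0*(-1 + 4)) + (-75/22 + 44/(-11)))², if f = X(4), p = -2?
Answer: 26569/484 ≈ 54.895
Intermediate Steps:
X(x) = 2 - 2*x (X(x) = 2 + x*(-2) = 2 - 2*x)
f = -6 (f = 2 - 2*4 = 2 - 8 = -6)
b(q) = -6*q
(b(0*(-1 + 4)) + (-75/22 + 44/(-11)))² = (-0*(-1 + 4) + (-75/22 + 44/(-11)))² = (-0*3 + (-75*1/22 + 44*(-1/11)))² = (-6*0 + (-75/22 - 4))² = (0 - 163/22)² = (-163/22)² = 26569/484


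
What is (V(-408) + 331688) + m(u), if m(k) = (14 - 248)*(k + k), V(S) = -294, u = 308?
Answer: 187250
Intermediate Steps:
m(k) = -468*k
(V(-408) + 331688) + m(u) = (-294 + 331688) - 468*308 = 331394 - 144144 = 187250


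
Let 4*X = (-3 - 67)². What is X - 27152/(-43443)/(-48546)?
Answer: 1291752611699/1054491939 ≈ 1225.0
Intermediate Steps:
X = 1225 (X = (-3 - 67)²/4 = (¼)*(-70)² = (¼)*4900 = 1225)
X - 27152/(-43443)/(-48546) = 1225 - 27152/(-43443)/(-48546) = 1225 - 27152*(-1/43443)*(-1/48546) = 1225 + (27152/43443)*(-1/48546) = 1225 - 13576/1054491939 = 1291752611699/1054491939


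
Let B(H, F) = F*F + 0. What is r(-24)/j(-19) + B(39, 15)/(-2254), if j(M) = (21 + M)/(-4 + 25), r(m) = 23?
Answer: 272058/1127 ≈ 241.40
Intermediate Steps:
j(M) = 1 + M/21 (j(M) = (21 + M)/21 = (21 + M)*(1/21) = 1 + M/21)
B(H, F) = F**2 (B(H, F) = F**2 + 0 = F**2)
r(-24)/j(-19) + B(39, 15)/(-2254) = 23/(1 + (1/21)*(-19)) + 15**2/(-2254) = 23/(1 - 19/21) + 225*(-1/2254) = 23/(2/21) - 225/2254 = 23*(21/2) - 225/2254 = 483/2 - 225/2254 = 272058/1127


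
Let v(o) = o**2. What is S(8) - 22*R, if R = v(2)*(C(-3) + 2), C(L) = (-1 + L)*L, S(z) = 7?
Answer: -1225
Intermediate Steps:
C(L) = L*(-1 + L)
R = 56 (R = 2**2*(-3*(-1 - 3) + 2) = 4*(-3*(-4) + 2) = 4*(12 + 2) = 4*14 = 56)
S(8) - 22*R = 7 - 22*56 = 7 - 1232 = -1225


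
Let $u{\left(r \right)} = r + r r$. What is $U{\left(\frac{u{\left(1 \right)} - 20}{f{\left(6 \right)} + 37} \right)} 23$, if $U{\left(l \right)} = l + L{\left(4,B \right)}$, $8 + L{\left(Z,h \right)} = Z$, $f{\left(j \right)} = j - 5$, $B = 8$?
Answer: $- \frac{1955}{19} \approx -102.89$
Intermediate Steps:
$f{\left(j \right)} = -5 + j$
$L{\left(Z,h \right)} = -8 + Z$
$u{\left(r \right)} = r + r^{2}$
$U{\left(l \right)} = -4 + l$ ($U{\left(l \right)} = l + \left(-8 + 4\right) = l - 4 = -4 + l$)
$U{\left(\frac{u{\left(1 \right)} - 20}{f{\left(6 \right)} + 37} \right)} 23 = \left(-4 + \frac{1 \left(1 + 1\right) - 20}{\left(-5 + 6\right) + 37}\right) 23 = \left(-4 + \frac{1 \cdot 2 - 20}{1 + 37}\right) 23 = \left(-4 + \frac{2 - 20}{38}\right) 23 = \left(-4 - \frac{9}{19}\right) 23 = \left(- \frac{85}{19}\right) 23 = - \frac{1955}{19}$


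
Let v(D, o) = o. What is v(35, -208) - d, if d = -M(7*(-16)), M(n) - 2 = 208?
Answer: 2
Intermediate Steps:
M(n) = 210 (M(n) = 2 + 208 = 210)
d = -210 (d = -1*210 = -210)
v(35, -208) - d = -208 - 1*(-210) = -208 + 210 = 2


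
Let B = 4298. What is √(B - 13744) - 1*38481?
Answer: -38481 + I*√9446 ≈ -38481.0 + 97.191*I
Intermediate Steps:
√(B - 13744) - 1*38481 = √(4298 - 13744) - 1*38481 = √(-9446) - 38481 = I*√9446 - 38481 = -38481 + I*√9446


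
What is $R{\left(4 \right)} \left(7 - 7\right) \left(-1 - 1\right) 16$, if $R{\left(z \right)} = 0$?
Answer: $0$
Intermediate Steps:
$R{\left(4 \right)} \left(7 - 7\right) \left(-1 - 1\right) 16 = 0 \left(7 - 7\right) \left(-1 - 1\right) 16 = 0 \cdot 0 \left(-2\right) 16 = 0 \cdot 0 \cdot 16 = 0 \cdot 16 = 0$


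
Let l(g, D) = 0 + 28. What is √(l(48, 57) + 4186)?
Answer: 7*√86 ≈ 64.915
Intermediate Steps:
l(g, D) = 28
√(l(48, 57) + 4186) = √(28 + 4186) = √4214 = 7*√86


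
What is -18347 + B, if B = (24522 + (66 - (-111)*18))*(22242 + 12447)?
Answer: 922223407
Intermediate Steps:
B = 922241754 (B = (24522 + (66 - 37*(-54)))*34689 = (24522 + (66 + 1998))*34689 = (24522 + 2064)*34689 = 26586*34689 = 922241754)
-18347 + B = -18347 + 922241754 = 922223407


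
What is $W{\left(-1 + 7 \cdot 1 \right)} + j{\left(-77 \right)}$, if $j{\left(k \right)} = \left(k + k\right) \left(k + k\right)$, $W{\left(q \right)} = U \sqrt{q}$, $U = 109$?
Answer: $23716 + 109 \sqrt{6} \approx 23983.0$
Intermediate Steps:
$W{\left(q \right)} = 109 \sqrt{q}$
$j{\left(k \right)} = 4 k^{2}$ ($j{\left(k \right)} = 2 k 2 k = 4 k^{2}$)
$W{\left(-1 + 7 \cdot 1 \right)} + j{\left(-77 \right)} = 109 \sqrt{-1 + 7 \cdot 1} + 4 \left(-77\right)^{2} = 109 \sqrt{-1 + 7} + 4 \cdot 5929 = 109 \sqrt{6} + 23716 = 23716 + 109 \sqrt{6}$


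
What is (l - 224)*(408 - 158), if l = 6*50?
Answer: 19000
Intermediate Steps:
l = 300
(l - 224)*(408 - 158) = (300 - 224)*(408 - 158) = 76*250 = 19000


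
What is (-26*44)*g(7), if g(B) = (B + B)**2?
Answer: -224224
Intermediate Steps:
g(B) = 4*B**2 (g(B) = (2*B)**2 = 4*B**2)
(-26*44)*g(7) = (-26*44)*(4*7**2) = -4576*49 = -1144*196 = -224224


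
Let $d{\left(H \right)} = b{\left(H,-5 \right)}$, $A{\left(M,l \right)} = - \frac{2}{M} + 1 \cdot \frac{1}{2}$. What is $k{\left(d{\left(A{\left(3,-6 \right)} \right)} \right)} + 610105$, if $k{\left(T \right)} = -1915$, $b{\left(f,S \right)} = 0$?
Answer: $608190$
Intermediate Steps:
$A{\left(M,l \right)} = \frac{1}{2} - \frac{2}{M}$ ($A{\left(M,l \right)} = - \frac{2}{M} + 1 \cdot \frac{1}{2} = - \frac{2}{M} + \frac{1}{2} = \frac{1}{2} - \frac{2}{M}$)
$d{\left(H \right)} = 0$
$k{\left(d{\left(A{\left(3,-6 \right)} \right)} \right)} + 610105 = -1915 + 610105 = 608190$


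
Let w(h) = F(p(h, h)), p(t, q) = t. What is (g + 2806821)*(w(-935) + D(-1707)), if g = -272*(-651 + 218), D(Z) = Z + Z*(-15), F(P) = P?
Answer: 67157520911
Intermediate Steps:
D(Z) = -14*Z (D(Z) = Z - 15*Z = -14*Z)
g = 117776 (g = -272*(-433) = 117776)
w(h) = h
(g + 2806821)*(w(-935) + D(-1707)) = (117776 + 2806821)*(-935 - 14*(-1707)) = 2924597*(-935 + 23898) = 2924597*22963 = 67157520911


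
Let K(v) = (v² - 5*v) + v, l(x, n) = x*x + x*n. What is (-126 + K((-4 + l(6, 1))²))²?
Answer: 4323214026756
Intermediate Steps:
l(x, n) = x² + n*x
K(v) = v² - 4*v
(-126 + K((-4 + l(6, 1))²))² = (-126 + (-4 + 6*(1 + 6))²*(-4 + (-4 + 6*(1 + 6))²))² = (-126 + (-4 + 6*7)²*(-4 + (-4 + 6*7)²))² = (-126 + (-4 + 42)²*(-4 + (-4 + 42)²))² = (-126 + 38²*(-4 + 38²))² = (-126 + 1444*(-4 + 1444))² = (-126 + 1444*1440)² = (-126 + 2079360)² = 2079234² = 4323214026756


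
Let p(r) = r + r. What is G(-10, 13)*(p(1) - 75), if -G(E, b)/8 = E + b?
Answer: 1752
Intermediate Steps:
G(E, b) = -8*E - 8*b (G(E, b) = -8*(E + b) = -8*E - 8*b)
p(r) = 2*r
G(-10, 13)*(p(1) - 75) = (-8*(-10) - 8*13)*(2*1 - 75) = (80 - 104)*(2 - 75) = -24*(-73) = 1752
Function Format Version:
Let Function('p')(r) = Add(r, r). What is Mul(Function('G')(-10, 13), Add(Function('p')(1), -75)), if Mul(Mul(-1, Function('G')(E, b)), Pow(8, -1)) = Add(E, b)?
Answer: 1752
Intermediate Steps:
Function('G')(E, b) = Add(Mul(-8, E), Mul(-8, b)) (Function('G')(E, b) = Mul(-8, Add(E, b)) = Add(Mul(-8, E), Mul(-8, b)))
Function('p')(r) = Mul(2, r)
Mul(Function('G')(-10, 13), Add(Function('p')(1), -75)) = Mul(Add(Mul(-8, -10), Mul(-8, 13)), Add(Mul(2, 1), -75)) = Mul(Add(80, -104), Add(2, -75)) = Mul(-24, -73) = 1752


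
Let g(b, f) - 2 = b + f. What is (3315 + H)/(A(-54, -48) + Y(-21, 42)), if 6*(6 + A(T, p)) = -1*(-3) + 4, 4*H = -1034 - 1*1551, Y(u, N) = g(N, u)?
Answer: 32025/218 ≈ 146.90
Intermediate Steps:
g(b, f) = 2 + b + f (g(b, f) = 2 + (b + f) = 2 + b + f)
Y(u, N) = 2 + N + u
H = -2585/4 (H = (-1034 - 1*1551)/4 = (-1034 - 1551)/4 = (¼)*(-2585) = -2585/4 ≈ -646.25)
A(T, p) = -29/6 (A(T, p) = -6 + (-1*(-3) + 4)/6 = -6 + (3 + 4)/6 = -6 + (⅙)*7 = -6 + 7/6 = -29/6)
(3315 + H)/(A(-54, -48) + Y(-21, 42)) = (3315 - 2585/4)/(-29/6 + (2 + 42 - 21)) = 10675/(4*(-29/6 + 23)) = 10675/(4*(109/6)) = (10675/4)*(6/109) = 32025/218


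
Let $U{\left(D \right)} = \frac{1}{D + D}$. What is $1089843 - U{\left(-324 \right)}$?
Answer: $\frac{706218265}{648} \approx 1.0898 \cdot 10^{6}$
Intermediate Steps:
$U{\left(D \right)} = \frac{1}{2 D}$
$1089843 - U{\left(-324 \right)} = 1089843 - \frac{1}{2 \left(-324\right)} = 1089843 - \frac{1}{2} \left(- \frac{1}{324}\right) = 1089843 - - \frac{1}{648} = 1089843 + \frac{1}{648} = \frac{706218265}{648}$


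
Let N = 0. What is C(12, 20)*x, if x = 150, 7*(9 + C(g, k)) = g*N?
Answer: -1350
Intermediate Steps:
C(g, k) = -9 (C(g, k) = -9 + (g*0)/7 = -9 + (⅐)*0 = -9 + 0 = -9)
C(12, 20)*x = -9*150 = -1350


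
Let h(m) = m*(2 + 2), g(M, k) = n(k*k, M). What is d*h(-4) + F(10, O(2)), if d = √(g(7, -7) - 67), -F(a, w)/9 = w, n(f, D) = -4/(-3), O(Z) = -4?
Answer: 36 - 16*I*√591/3 ≈ 36.0 - 129.66*I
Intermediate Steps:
n(f, D) = 4/3 (n(f, D) = -4*(-⅓) = 4/3)
F(a, w) = -9*w
g(M, k) = 4/3
h(m) = 4*m (h(m) = m*4 = 4*m)
d = I*√591/3 (d = √(4/3 - 67) = √(-197/3) = I*√591/3 ≈ 8.1035*I)
d*h(-4) + F(10, O(2)) = (I*√591/3)*(4*(-4)) - 9*(-4) = (I*√591/3)*(-16) + 36 = -16*I*√591/3 + 36 = 36 - 16*I*√591/3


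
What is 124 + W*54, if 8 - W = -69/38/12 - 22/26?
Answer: 602545/988 ≈ 609.86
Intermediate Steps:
W = 17779/1976 (W = 8 - (-69/38/12 - 22/26) = 8 - (-69*1/38*(1/12) - 22*1/26) = 8 - (-69/38*1/12 - 11/13) = 8 - (-23/152 - 11/13) = 8 - 1*(-1971/1976) = 8 + 1971/1976 = 17779/1976 ≈ 8.9975)
124 + W*54 = 124 + (17779/1976)*54 = 124 + 480033/988 = 602545/988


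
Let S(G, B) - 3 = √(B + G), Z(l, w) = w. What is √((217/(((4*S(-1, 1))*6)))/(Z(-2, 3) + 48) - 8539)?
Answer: I*√3198209082/612 ≈ 92.406*I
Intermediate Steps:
S(G, B) = 3 + √(B + G)
√((217/(((4*S(-1, 1))*6)))/(Z(-2, 3) + 48) - 8539) = √((217/(((4*(3 + √(1 - 1)))*6)))/(3 + 48) - 8539) = √((217/(((4*(3 + √0))*6)))/51 - 8539) = √((217/(((4*(3 + 0))*6)))*(1/51) - 8539) = √((217/(((4*3)*6)))*(1/51) - 8539) = √((217/((12*6)))*(1/51) - 8539) = √((217/72)*(1/51) - 8539) = √(217/3672 - 8539) = √(-31354991/3672) = I*√3198209082/612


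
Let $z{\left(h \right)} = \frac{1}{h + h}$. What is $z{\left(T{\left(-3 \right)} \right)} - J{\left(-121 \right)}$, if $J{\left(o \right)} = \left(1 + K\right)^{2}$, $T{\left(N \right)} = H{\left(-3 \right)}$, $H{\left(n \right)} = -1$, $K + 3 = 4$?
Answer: $- \frac{9}{2} \approx -4.5$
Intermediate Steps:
$K = 1$ ($K = -3 + 4 = 1$)
$T{\left(N \right)} = -1$
$z{\left(h \right)} = \frac{1}{2 h}$
$J{\left(o \right)} = 4$ ($J{\left(o \right)} = \left(1 + 1\right)^{2} = 2^{2} = 4$)
$z{\left(T{\left(-3 \right)} \right)} - J{\left(-121 \right)} = \frac{1}{2 \left(-1\right)} - 4 = \frac{1}{2} \left(-1\right) - 4 = - \frac{1}{2} - 4 = - \frac{9}{2}$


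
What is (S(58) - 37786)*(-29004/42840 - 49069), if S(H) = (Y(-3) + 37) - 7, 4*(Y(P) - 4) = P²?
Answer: 8817271872751/4760 ≈ 1.8524e+9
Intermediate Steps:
Y(P) = 4 + P²/4
S(H) = 145/4 (S(H) = ((4 + (¼)*(-3)²) + 37) - 7 = ((4 + (¼)*9) + 37) - 7 = ((4 + 9/4) + 37) - 7 = (25/4 + 37) - 7 = 173/4 - 7 = 145/4)
(S(58) - 37786)*(-29004/42840 - 49069) = (145/4 - 37786)*(-29004/42840 - 49069) = -150999*(-29004*1/42840 - 49069)/4 = -150999*(-2417/3570 - 49069)/4 = -150999/4*(-175178747/3570) = 8817271872751/4760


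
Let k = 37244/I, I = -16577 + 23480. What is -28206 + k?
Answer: -194668774/6903 ≈ -28201.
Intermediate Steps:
I = 6903
k = 37244/6903 ≈ 5.3953
-28206 + k = -28206 + 37244/6903 = -194668774/6903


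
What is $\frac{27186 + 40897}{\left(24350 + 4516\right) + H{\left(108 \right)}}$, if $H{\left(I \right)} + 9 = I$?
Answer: $\frac{68083}{28965} \approx 2.3505$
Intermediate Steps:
$H{\left(I \right)} = -9 + I$
$\frac{27186 + 40897}{\left(24350 + 4516\right) + H{\left(108 \right)}} = \frac{27186 + 40897}{\left(24350 + 4516\right) + \left(-9 + 108\right)} = \frac{68083}{28866 + 99} = \frac{68083}{28965}$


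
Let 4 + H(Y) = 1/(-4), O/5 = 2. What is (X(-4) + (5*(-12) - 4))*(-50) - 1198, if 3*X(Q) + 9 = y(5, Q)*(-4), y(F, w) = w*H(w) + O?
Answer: 3952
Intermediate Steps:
O = 10 (O = 5*2 = 10)
H(Y) = -17/4 (H(Y) = -4 + 1/(-4) = -4 - ¼ = -17/4)
y(F, w) = 10 - 17*w/4 (y(F, w) = w*(-17/4) + 10 = -17*w/4 + 10 = 10 - 17*w/4)
X(Q) = -49/3 + 17*Q/3 (X(Q) = -3 + ((10 - 17*Q/4)*(-4))/3 = -3 + (-40 + 17*Q)/3 = -3 + (-40/3 + 17*Q/3) = -49/3 + 17*Q/3)
(X(-4) + (5*(-12) - 4))*(-50) - 1198 = ((-49/3 + (17/3)*(-4)) + (5*(-12) - 4))*(-50) - 1198 = ((-49/3 - 68/3) + (-60 - 4))*(-50) - 1198 = (-39 - 64)*(-50) - 1198 = -103*(-50) - 1198 = 5150 - 1198 = 3952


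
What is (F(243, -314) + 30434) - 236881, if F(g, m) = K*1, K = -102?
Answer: -206549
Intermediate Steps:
F(g, m) = -102 (F(g, m) = -102*1 = -102)
(F(243, -314) + 30434) - 236881 = (-102 + 30434) - 236881 = 30332 - 236881 = -206549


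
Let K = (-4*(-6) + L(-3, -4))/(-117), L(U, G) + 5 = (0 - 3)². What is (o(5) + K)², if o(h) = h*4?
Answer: 5345344/13689 ≈ 390.48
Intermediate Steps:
o(h) = 4*h
L(U, G) = 4 (L(U, G) = -5 + (0 - 3)² = -5 + (-3)² = -5 + 9 = 4)
K = -28/117 (K = (-4*(-6) + 4)/(-117) = (24 + 4)*(-1/117) = 28*(-1/117) = -28/117 ≈ -0.23932)
(o(5) + K)² = (4*5 - 28/117)² = (20 - 28/117)² = (2312/117)² = 5345344/13689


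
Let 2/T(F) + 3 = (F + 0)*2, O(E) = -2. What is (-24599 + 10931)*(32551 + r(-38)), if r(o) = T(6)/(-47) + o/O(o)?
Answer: -62768504048/141 ≈ -4.4517e+8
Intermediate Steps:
T(F) = 2/(-3 + 2*F) (T(F) = 2/(-3 + (F + 0)*2) = 2/(-3 + F*2) = 2/(-3 + 2*F))
r(o) = -2/423 - o/2 (r(o) = (2/(-3 + 2*6))/(-47) + o/(-2) = (2/(-3 + 12))*(-1/47) + o*(-½) = (2/9)*(-1/47) - o/2 = -2/423 - o/2)
(-24599 + 10931)*(32551 + r(-38)) = (-24599 + 10931)*(32551 + (-2/423 - ½*(-38))) = -13668*(32551 + (-2/423 + 19)) = -13668*(32551 + 8035/423) = -13668*13777108/423 = -62768504048/141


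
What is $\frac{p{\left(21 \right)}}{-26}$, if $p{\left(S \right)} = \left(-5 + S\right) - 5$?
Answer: $- \frac{11}{26} \approx -0.42308$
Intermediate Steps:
$p{\left(S \right)} = -10 + S$
$\frac{p{\left(21 \right)}}{-26} = \frac{-10 + 21}{-26} = 11 \left(- \frac{1}{26}\right) = - \frac{11}{26}$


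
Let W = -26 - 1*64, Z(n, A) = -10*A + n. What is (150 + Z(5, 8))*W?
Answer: -6750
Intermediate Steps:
Z(n, A) = n - 10*A
W = -90 (W = -26 - 64 = -90)
(150 + Z(5, 8))*W = (150 + (5 - 10*8))*(-90) = (150 + (5 - 80))*(-90) = (150 - 75)*(-90) = 75*(-90) = -6750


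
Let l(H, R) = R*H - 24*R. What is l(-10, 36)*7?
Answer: -8568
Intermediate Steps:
l(H, R) = -24*R + H*R (l(H, R) = H*R - 24*R = -24*R + H*R)
l(-10, 36)*7 = (36*(-24 - 10))*7 = (36*(-34))*7 = -1224*7 = -8568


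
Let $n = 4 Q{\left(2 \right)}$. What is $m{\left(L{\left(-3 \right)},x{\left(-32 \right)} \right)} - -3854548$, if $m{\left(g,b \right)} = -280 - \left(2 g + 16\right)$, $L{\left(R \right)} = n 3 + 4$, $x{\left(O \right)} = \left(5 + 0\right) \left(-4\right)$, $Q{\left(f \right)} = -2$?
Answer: $3854292$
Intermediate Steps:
$x{\left(O \right)} = -20$ ($x{\left(O \right)} = 5 \left(-4\right) = -20$)
$n = -8$ ($n = 4 \left(-2\right) = -8$)
$L{\left(R \right)} = -20$ ($L{\left(R \right)} = \left(-8\right) 3 + 4 = -24 + 4 = -20$)
$m{\left(g,b \right)} = -296 - 2 g$ ($m{\left(g,b \right)} = -280 - \left(16 + 2 g\right) = -296 - 2 g$)
$m{\left(L{\left(-3 \right)},x{\left(-32 \right)} \right)} - -3854548 = \left(-296 - -40\right) - -3854548 = \left(-296 + 40\right) + 3854548 = -256 + 3854548 = 3854292$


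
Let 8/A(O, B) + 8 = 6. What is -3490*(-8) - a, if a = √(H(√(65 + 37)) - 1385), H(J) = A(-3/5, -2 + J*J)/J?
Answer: 27920 - √(-3602385 - 102*√102)/51 ≈ 27920.0 - 37.221*I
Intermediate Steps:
A(O, B) = -4 (A(O, B) = 8/(-8 + 6) = 8/(-2) = 8*(-½) = -4)
H(J) = -4/J
a = √(-1385 - 2*√102/51) (a = √(-4/√(65 + 37) - 1385) = √(-4*√102/102 - 1385) = √(-2*√102/51 - 1385) = √(-1385 - 2*√102/51) ≈ 37.221*I)
-3490*(-8) - a = -3490*(-8) - √(-3602385 - 102*√102)/51 = 27920 - √(-3602385 - 102*√102)/51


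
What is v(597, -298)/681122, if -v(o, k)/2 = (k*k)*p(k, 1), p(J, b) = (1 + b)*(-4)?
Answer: 710432/340561 ≈ 2.0861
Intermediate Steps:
p(J, b) = -4 - 4*b
v(o, k) = 16*k**2 (v(o, k) = -2*k*k*(-4 - 4*1) = -2*k**2*(-4 - 4) = -2*k**2*(-8) = -(-16)*k**2 = 16*k**2)
v(597, -298)/681122 = (16*(-298)**2)/681122 = (16*88804)*(1/681122) = 1420864*(1/681122) = 710432/340561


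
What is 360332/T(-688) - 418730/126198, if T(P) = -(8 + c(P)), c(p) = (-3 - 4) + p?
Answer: 7530918371/14449671 ≈ 521.18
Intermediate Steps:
c(p) = -7 + p
T(P) = -1 - P (T(P) = -(8 + (-7 + P)) = -(1 + P) = -1 - P)
360332/T(-688) - 418730/126198 = 360332/(-1 - 1*(-688)) - 418730/126198 = 360332/(-1 + 688) - 418730*1/126198 = 360332/687 - 209365/63099 = 7530918371/14449671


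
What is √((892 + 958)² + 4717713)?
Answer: √8140213 ≈ 2853.1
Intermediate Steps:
√((892 + 958)² + 4717713) = √(1850² + 4717713) = √(3422500 + 4717713) = √8140213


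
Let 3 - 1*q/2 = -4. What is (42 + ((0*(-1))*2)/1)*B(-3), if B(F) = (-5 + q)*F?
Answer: -1134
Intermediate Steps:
q = 14 (q = 6 - 2*(-4) = 6 + 8 = 14)
B(F) = 9*F (B(F) = (-5 + 14)*F = 9*F)
(42 + ((0*(-1))*2)/1)*B(-3) = (42 + ((0*(-1))*2)/1)*(9*(-3)) = (42 + (0*2)*1)*(-27) = (42 + 0*1)*(-27) = (42 + 0)*(-27) = 42*(-27) = -1134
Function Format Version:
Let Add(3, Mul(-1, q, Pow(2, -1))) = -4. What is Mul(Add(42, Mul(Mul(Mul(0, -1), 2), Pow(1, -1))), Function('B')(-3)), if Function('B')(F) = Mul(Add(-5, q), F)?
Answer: -1134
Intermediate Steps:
q = 14 (q = Add(6, Mul(-2, -4)) = Add(6, 8) = 14)
Function('B')(F) = Mul(9, F) (Function('B')(F) = Mul(Add(-5, 14), F) = Mul(9, F))
Mul(Add(42, Mul(Mul(Mul(0, -1), 2), Pow(1, -1))), Function('B')(-3)) = Mul(Add(42, Mul(Mul(Mul(0, -1), 2), Pow(1, -1))), Mul(9, -3)) = Mul(Add(42, Mul(Mul(0, 2), 1)), -27) = Mul(Add(42, Mul(0, 1)), -27) = Mul(Add(42, 0), -27) = Mul(42, -27) = -1134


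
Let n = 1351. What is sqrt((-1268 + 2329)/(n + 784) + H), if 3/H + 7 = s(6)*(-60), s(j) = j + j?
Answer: sqrt(1187300900590)/1552145 ≈ 0.70202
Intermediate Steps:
s(j) = 2*j
H = -3/727 (H = 3/(-7 + (2*6)*(-60)) = 3/(-7 + 12*(-60)) = 3/(-7 - 720) = 3/(-727) = 3*(-1/727) = -3/727 ≈ -0.0041265)
sqrt((-1268 + 2329)/(n + 784) + H) = sqrt((-1268 + 2329)/(1351 + 784) - 3/727) = sqrt(1061/2135 - 3/727) = sqrt(764942/1552145) = sqrt(1187300900590)/1552145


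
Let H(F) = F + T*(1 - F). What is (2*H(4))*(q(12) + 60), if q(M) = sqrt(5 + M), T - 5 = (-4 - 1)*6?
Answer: 9480 + 158*sqrt(17) ≈ 10131.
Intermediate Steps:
T = -25 (T = 5 + (-4 - 1)*6 = 5 - 5*6 = 5 - 30 = -25)
H(F) = -25 + 26*F (H(F) = F - 25*(1 - F) = F + (-25 + 25*F) = -25 + 26*F)
(2*H(4))*(q(12) + 60) = (2*(-25 + 26*4))*(sqrt(5 + 12) + 60) = (2*(-25 + 104))*(sqrt(17) + 60) = (2*79)*(60 + sqrt(17)) = 158*(60 + sqrt(17)) = 9480 + 158*sqrt(17)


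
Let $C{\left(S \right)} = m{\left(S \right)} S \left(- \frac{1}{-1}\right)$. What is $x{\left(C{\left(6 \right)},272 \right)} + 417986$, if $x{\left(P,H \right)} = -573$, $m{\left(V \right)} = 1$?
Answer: $417413$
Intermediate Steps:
$C{\left(S \right)} = S$ ($C{\left(S \right)} = 1 S \left(- \frac{1}{-1}\right) = S \left(\left(-1\right) \left(-1\right)\right) = S 1 = S$)
$x{\left(C{\left(6 \right)},272 \right)} + 417986 = -573 + 417986 = 417413$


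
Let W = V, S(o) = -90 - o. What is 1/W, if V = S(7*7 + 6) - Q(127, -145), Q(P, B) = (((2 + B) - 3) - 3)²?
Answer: -1/22346 ≈ -4.4751e-5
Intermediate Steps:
Q(P, B) = (-4 + B)² (Q(P, B) = ((-1 + B) - 3)² = (-4 + B)²)
V = -22346 (V = (-90 - (7*7 + 6)) - (-4 - 145)² = (-90 - (49 + 6)) - 1*(-149)² = (-90 - 1*55) - 1*22201 = (-90 - 55) - 22201 = -145 - 22201 = -22346)
W = -22346
1/W = 1/(-22346) = -1/22346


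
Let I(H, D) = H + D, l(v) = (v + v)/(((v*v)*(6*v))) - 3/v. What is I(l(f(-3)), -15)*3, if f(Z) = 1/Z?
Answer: -9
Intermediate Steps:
f(Z) = 1/Z
l(v) = -3/v + 1/(3*v²) (l(v) = (2*v)/((v²*(6*v))) - 3/v = (2*v)/((6*v³)) - 3/v = (2*v)*(1/(6*v³)) - 3/v = 1/(3*v²) - 3/v = -3/v + 1/(3*v²))
I(H, D) = D + H
I(l(f(-3)), -15)*3 = (-15 + (1 - 9/(-3))/(3*(1/(-3))²))*3 = (-15 + (1 - 9*(-⅓))/(3*(-⅓)²))*3 = (-15 + (⅓)*9*(1 + 3))*3 = (-15 + (⅓)*9*4)*3 = (-15 + 12)*3 = -3*3 = -9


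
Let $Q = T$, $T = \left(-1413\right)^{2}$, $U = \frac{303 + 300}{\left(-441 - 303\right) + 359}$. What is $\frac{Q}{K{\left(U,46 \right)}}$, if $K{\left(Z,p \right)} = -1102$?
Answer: $- \frac{1996569}{1102} \approx -1811.8$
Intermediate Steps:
$U = - \frac{603}{385}$ ($U = \frac{603}{-744 + 359} = \frac{603}{-385} = 603 \left(- \frac{1}{385}\right) = - \frac{603}{385} \approx -1.5662$)
$T = 1996569$
$Q = 1996569$
$\frac{Q}{K{\left(U,46 \right)}} = \frac{1996569}{-1102} = 1996569 \left(- \frac{1}{1102}\right) = - \frac{1996569}{1102}$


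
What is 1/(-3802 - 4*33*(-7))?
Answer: -1/2878 ≈ -0.00034746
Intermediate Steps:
1/(-3802 - 4*33*(-7)) = 1/(-3802 - 132*(-7)) = 1/(-3802 + 924) = 1/(-2878) = -1/2878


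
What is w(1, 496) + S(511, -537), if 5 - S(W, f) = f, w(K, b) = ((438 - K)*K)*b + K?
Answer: 217295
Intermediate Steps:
w(K, b) = K + K*b*(438 - K) (w(K, b) = (K*(438 - K))*b + K = K*b*(438 - K) + K = K + K*b*(438 - K))
S(W, f) = 5 - f
w(1, 496) + S(511, -537) = 1*(1 + 438*496 - 1*1*496) + (5 - 1*(-537)) = 1*(1 + 217248 - 496) + (5 + 537) = 1*216753 + 542 = 216753 + 542 = 217295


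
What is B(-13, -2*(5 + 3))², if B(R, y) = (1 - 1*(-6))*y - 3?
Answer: 13225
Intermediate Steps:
B(R, y) = -3 + 7*y (B(R, y) = (1 + 6)*y - 3 = 7*y - 3 = -3 + 7*y)
B(-13, -2*(5 + 3))² = (-3 + 7*(-2*(5 + 3)))² = (-3 + 7*(-2*8))² = (-3 + 7*(-16))² = (-3 - 112)² = (-115)² = 13225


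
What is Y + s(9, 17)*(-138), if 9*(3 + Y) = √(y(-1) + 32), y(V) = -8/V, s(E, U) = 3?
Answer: -417 + 2*√10/9 ≈ -416.30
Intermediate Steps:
Y = -3 + 2*√10/9 (Y = -3 + √(-8/(-1) + 32)/9 = -3 + √(-8*(-1) + 32)/9 = -3 + √(8 + 32)/9 = -3 + √40/9 = -3 + (2*√10)/9 = -3 + 2*√10/9 ≈ -2.2973)
Y + s(9, 17)*(-138) = (-3 + 2*√10/9) + 3*(-138) = (-3 + 2*√10/9) - 414 = -417 + 2*√10/9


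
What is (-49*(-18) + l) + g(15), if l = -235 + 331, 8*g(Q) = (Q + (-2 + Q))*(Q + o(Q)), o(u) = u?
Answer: 1083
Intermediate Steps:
g(Q) = Q*(-2 + 2*Q)/4 (g(Q) = ((Q + (-2 + Q))*(Q + Q))/8 = ((-2 + 2*Q)*(2*Q))/8 = (2*Q*(-2 + 2*Q))/8 = Q*(-2 + 2*Q)/4)
l = 96
(-49*(-18) + l) + g(15) = (-49*(-18) + 96) + (½)*15*(-1 + 15) = (882 + 96) + (½)*15*14 = 978 + 105 = 1083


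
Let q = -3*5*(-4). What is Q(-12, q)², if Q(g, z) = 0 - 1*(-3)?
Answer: 9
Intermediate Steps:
q = 60 (q = -15*(-4) = 60)
Q(g, z) = 3 (Q(g, z) = 0 + 3 = 3)
Q(-12, q)² = 3² = 9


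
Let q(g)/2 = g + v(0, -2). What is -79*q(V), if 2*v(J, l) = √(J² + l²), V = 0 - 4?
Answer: 474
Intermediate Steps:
V = -4
v(J, l) = √(J² + l²)/2
q(g) = 2 + 2*g (q(g) = 2*(g + √(0² + (-2)²)/2) = 2*(g + √(0 + 4)/2) = 2*(g + √4/2) = 2*(g + (½)*2) = 2*(g + 1) = 2*(1 + g) = 2 + 2*g)
-79*q(V) = -79*(2 + 2*(-4)) = -79*(2 - 8) = -79*(-6) = 474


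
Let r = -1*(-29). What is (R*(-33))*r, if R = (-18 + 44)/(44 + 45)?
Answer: -24882/89 ≈ -279.57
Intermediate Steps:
R = 26/89 ≈ 0.29213
r = 29
(R*(-33))*r = ((26/89)*(-33))*29 = -858/89*29 = -24882/89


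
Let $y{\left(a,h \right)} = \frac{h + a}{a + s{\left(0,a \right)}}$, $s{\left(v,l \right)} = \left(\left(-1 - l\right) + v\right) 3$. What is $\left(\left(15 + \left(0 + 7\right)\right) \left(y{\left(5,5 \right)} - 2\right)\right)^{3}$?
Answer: $- \frac{496793088}{2197} \approx -2.2612 \cdot 10^{5}$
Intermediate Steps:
$s{\left(v,l \right)} = -3 - 3 l + 3 v$ ($s{\left(v,l \right)} = \left(-1 + v - l\right) 3 = -3 - 3 l + 3 v$)
$y{\left(a,h \right)} = \frac{a + h}{-3 - 2 a}$ ($y{\left(a,h \right)} = \frac{h + a}{a - \left(3 + 3 a\right)} = \frac{a + h}{a - \left(3 + 3 a\right)} = \frac{a + h}{-3 - 2 a}$)
$\left(\left(15 + \left(0 + 7\right)\right) \left(y{\left(5,5 \right)} - 2\right)\right)^{3} = \left(\left(15 + \left(0 + 7\right)\right) \left(\frac{\left(-1\right) 5 - 5}{3 + 2 \cdot 5} - 2\right)\right)^{3} = \left(\left(15 + 7\right) \left(\frac{-5 - 5}{3 + 10} - 2\right)\right)^{3} = \left(22 \left(\frac{1}{13} \left(-10\right) - 2\right)\right)^{3} = \left(22 \left(- \frac{10}{13} - 2\right)\right)^{3} = \left(22 \left(- \frac{36}{13}\right)\right)^{3} = \left(- \frac{792}{13}\right)^{3} = - \frac{496793088}{2197}$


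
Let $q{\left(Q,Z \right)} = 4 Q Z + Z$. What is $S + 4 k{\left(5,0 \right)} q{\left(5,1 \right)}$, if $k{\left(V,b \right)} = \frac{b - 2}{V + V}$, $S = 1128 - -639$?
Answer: $\frac{8751}{5} \approx 1750.2$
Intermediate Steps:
$S = 1767$ ($S = 1128 + 639 = 1767$)
$k{\left(V,b \right)} = \frac{-2 + b}{2 V}$
$q{\left(Q,Z \right)} = Z + 4 Q Z$ ($q{\left(Q,Z \right)} = 4 Q Z + Z = Z + 4 Q Z$)
$S + 4 k{\left(5,0 \right)} q{\left(5,1 \right)} = 1767 + 4 \frac{-2 + 0}{2 \cdot 5} \cdot 1 \left(1 + 4 \cdot 5\right) = 1767 + 4 \cdot \frac{1}{2} \cdot \frac{1}{5} \left(-2\right) 1 \left(1 + 20\right) = 1767 + 4 \left(- \frac{1}{5}\right) 1 \cdot 21 = 1767 - \frac{84}{5} = \frac{8751}{5}$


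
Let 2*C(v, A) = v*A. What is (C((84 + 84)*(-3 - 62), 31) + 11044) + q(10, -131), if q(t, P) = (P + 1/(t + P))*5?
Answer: -19223396/121 ≈ -1.5887e+5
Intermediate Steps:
C(v, A) = A*v/2 (C(v, A) = (v*A)/2 = (A*v)/2 = A*v/2)
q(t, P) = 5*P + 5/(P + t) (q(t, P) = (P + 1/(P + t))*5 = 5*P + 5/(P + t))
(C((84 + 84)*(-3 - 62), 31) + 11044) + q(10, -131) = ((½)*31*((84 + 84)*(-3 - 62)) + 11044) + 5*(1 + (-131)² - 131*10)/(-131 + 10) = ((½)*31*(168*(-65)) + 11044) + 5*(1 + 17161 - 1310)/(-121) = ((½)*31*(-10920) + 11044) + 5*(-1/121)*15852 = (-169260 + 11044) - 79260/121 = -158216 - 79260/121 = -19223396/121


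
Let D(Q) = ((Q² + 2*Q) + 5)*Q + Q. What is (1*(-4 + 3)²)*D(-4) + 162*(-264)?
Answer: -42824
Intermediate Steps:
D(Q) = Q + Q*(5 + Q² + 2*Q) (D(Q) = (5 + Q² + 2*Q)*Q + Q = Q*(5 + Q² + 2*Q) + Q = Q + Q*(5 + Q² + 2*Q))
(1*(-4 + 3)²)*D(-4) + 162*(-264) = (1*(-4 + 3)²)*(-4*(6 + (-4)² + 2*(-4))) + 162*(-264) = (1*(-1)²)*(-4*(6 + 16 - 8)) - 42768 = (1*1)*(-4*14) - 42768 = 1*(-56) - 42768 = -56 - 42768 = -42824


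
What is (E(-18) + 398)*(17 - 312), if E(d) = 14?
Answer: -121540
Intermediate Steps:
(E(-18) + 398)*(17 - 312) = (14 + 398)*(17 - 312) = 412*(-295) = -121540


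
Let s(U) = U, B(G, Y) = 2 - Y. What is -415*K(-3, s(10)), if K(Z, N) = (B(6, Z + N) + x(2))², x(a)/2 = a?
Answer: -415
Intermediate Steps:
x(a) = 2*a
K(Z, N) = (6 - N - Z)² (K(Z, N) = ((2 - (Z + N)) + 2*2)² = ((2 - (N + Z)) + 4)² = ((2 + (-N - Z)) + 4)² = ((2 - N - Z) + 4)² = (6 - N - Z)²)
-415*K(-3, s(10)) = -415*(-6 + 10 - 3)² = -415*1² = -415*1 = -415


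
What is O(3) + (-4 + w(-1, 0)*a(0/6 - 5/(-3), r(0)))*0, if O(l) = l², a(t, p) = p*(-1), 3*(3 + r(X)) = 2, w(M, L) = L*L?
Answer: 9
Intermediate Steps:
w(M, L) = L²
r(X) = -7/3 (r(X) = -3 + (⅓)*2 = -3 + ⅔ = -7/3)
a(t, p) = -p
O(3) + (-4 + w(-1, 0)*a(0/6 - 5/(-3), r(0)))*0 = 3² + (-4 + 0²*(-1*(-7/3)))*0 = 9 + (-4 + 0*(7/3))*0 = 9 + (-4 + 0)*0 = 9 - 4*0 = 9 + 0 = 9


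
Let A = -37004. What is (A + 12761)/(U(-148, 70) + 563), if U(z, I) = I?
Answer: -8081/211 ≈ -38.299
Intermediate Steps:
(A + 12761)/(U(-148, 70) + 563) = (-37004 + 12761)/(70 + 563) = -24243/633 = -24243*1/633 = -8081/211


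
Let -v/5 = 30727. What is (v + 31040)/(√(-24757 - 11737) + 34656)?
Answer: -424865232/120107483 + 24519*I*√36494/240214966 ≈ -3.5374 + 0.019499*I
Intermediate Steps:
v = -153635 (v = -5*30727 = -153635)
(v + 31040)/(√(-24757 - 11737) + 34656) = (-153635 + 31040)/(√(-24757 - 11737) + 34656) = -122595/(√(-36494) + 34656) = -122595/(I*√36494 + 34656) = -122595/(34656 + I*√36494)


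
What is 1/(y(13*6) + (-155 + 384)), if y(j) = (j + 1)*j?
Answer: 1/6391 ≈ 0.00015647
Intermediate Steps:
y(j) = j*(1 + j) (y(j) = (1 + j)*j = j*(1 + j))
1/(y(13*6) + (-155 + 384)) = 1/((13*6)*(1 + 13*6) + (-155 + 384)) = 1/(78*(1 + 78) + 229) = 1/(78*79 + 229) = 1/(6162 + 229) = 1/6391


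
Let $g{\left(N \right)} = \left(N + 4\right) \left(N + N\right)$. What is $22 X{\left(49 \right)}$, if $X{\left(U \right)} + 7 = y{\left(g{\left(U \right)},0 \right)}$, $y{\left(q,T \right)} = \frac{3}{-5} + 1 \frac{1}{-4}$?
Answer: $- \frac{1727}{10} \approx -172.7$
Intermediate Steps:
$g{\left(N \right)} = 2 N \left(4 + N\right)$ ($g{\left(N \right)} = \left(4 + N\right) 2 N = 2 N \left(4 + N\right)$)
$y{\left(q,T \right)} = - \frac{17}{20}$ ($y{\left(q,T \right)} = 3 \left(- \frac{1}{5}\right) + 1 \left(- \frac{1}{4}\right) = - \frac{3}{5} - \frac{1}{4} = - \frac{17}{20}$)
$X{\left(U \right)} = - \frac{157}{20}$ ($X{\left(U \right)} = -7 - \frac{17}{20} = - \frac{157}{20}$)
$22 X{\left(49 \right)} = 22 \left(- \frac{157}{20}\right) = - \frac{1727}{10}$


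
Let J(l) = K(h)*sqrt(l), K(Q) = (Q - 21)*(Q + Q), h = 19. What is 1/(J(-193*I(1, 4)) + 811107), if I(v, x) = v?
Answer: 811107/657895680217 + 76*I*sqrt(193)/657895680217 ≈ 1.2329e-6 + 1.6049e-9*I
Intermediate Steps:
K(Q) = 2*Q*(-21 + Q) (K(Q) = (-21 + Q)*(2*Q) = 2*Q*(-21 + Q))
J(l) = -76*sqrt(l) (J(l) = (2*19*(-21 + 19))*sqrt(l) = (2*19*(-2))*sqrt(l) = -76*sqrt(l))
1/(J(-193*I(1, 4)) + 811107) = 1/(-76*I*sqrt(193) + 811107) = 1/(811107 - 76*I*sqrt(193))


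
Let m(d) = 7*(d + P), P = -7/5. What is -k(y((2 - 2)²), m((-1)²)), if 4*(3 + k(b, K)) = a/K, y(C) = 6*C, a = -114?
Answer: -201/28 ≈ -7.1786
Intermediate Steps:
P = -7/5 (P = -7*⅕ = -7/5 ≈ -1.4000)
m(d) = -49/5 + 7*d (m(d) = 7*(d - 7/5) = 7*(-7/5 + d) = -49/5 + 7*d)
k(b, K) = -3 - 57/(2*K) (k(b, K) = -3 + (-114/K)/4 = -3 - 57/(2*K))
-k(y((2 - 2)²), m((-1)²)) = -(-3 - 57/(2*(-49/5 + 7*(-1)²))) = -(-3 - 57/(2*(-49/5 + 7*1))) = -(-3 - 57/(2*(-49/5 + 7))) = -(-3 - 57/(2*(-14/5))) = -(-3 - 57/2*(-5/14)) = -(-3 + 285/28) = -1*201/28 = -201/28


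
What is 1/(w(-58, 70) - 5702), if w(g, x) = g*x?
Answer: -1/9762 ≈ -0.00010244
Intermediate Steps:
1/(w(-58, 70) - 5702) = 1/(-58*70 - 5702) = 1/(-4060 - 5702) = 1/(-9762) = -1/9762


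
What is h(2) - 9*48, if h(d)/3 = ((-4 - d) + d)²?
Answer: -384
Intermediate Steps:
h(d) = 48 (h(d) = 3*((-4 - d) + d)² = 3*(-4)² = 3*16 = 48)
h(2) - 9*48 = 48 - 9*48 = 48 - 432 = -384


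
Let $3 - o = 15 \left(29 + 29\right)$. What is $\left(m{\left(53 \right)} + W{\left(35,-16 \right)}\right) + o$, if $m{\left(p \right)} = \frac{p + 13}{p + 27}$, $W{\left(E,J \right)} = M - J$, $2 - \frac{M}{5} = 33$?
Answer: $- \frac{40207}{40} \approx -1005.2$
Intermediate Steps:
$M = -155$ ($M = 10 - 165 = -155$)
$W{\left(E,J \right)} = -155 - J$
$o = -867$ ($o = 3 - 15 \left(29 + 29\right) = 3 - 15 \cdot 58 = 3 - 870 = -867$)
$m{\left(p \right)} = \frac{13 + p}{27 + p}$
$\left(m{\left(53 \right)} + W{\left(35,-16 \right)}\right) + o = \left(\frac{13 + 53}{27 + 53} - 139\right) - 867 = \left(\frac{1}{80} \cdot 66 + \left(-155 + 16\right)\right) - 867 = \left(\frac{1}{80} \cdot 66 - 139\right) - 867 = \left(\frac{33}{40} - 139\right) - 867 = - \frac{5527}{40} - 867 = - \frac{40207}{40}$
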